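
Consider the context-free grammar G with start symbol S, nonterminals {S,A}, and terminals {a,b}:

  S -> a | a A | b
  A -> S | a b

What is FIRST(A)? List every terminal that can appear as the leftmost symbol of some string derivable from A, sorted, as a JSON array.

Compute FIRST by fixpoint:
iter 1:
  A via A→a b: +{a}
  S via S→a: +{a}
  S via S→b: +{b}
  FIRST[S]={a,b}  FIRST[A]={a}
iter 2:
  A via A→S: +{b}
  FIRST[S]={a,b}  FIRST[A]={a,b}
iter 3: (stable)
  FIRST[S]={a,b}  FIRST[A]={a,b}

FIRST(A) = ["a", "b"]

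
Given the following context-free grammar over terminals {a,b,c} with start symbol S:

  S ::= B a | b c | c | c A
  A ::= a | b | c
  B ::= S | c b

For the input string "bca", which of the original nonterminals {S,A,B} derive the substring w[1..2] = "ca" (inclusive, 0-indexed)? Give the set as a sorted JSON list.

CNF form of G:
  S -> B T0 | T1 T2 | T2 A | c
  A -> a | b | c
  B -> B T0 | T1 T2 | T2 A | T2 T1 | c
  T0 -> a
  T1 -> b
  T2 -> c

CYK fill, restricted to cells inside w[1..2]:
  T[1,1] 'c' = {A,B,S,T2}  orig:{A,B,S}
  T[2,2] 'a' = {A,T0}  orig:{A}
  T[1,2] 'ca' = {B,S}

Original NTs in T[1,2] deriving "ca": ["B", "S"]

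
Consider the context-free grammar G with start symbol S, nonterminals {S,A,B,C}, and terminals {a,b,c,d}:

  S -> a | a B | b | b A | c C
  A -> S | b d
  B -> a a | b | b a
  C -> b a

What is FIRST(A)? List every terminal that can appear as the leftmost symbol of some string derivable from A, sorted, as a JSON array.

FIRST iteration:
round 1:
  A via A→b d: +{b}
  B via B→a a: +{a}
  B via B→b: +{b}
  C via C→b a: +{b}
  S via S→a: +{a}
  S via S→b: +{b}
  S via S→c C: +{c}
  FIRST(S)={a,b,c}  FIRST(A)={b}  FIRST(B)={a,b}  FIRST(C)={b}
round 2:
  A via A→S: +{a,c}
  FIRST(S)={a,b,c}  FIRST(A)={a,b,c}  FIRST(B)={a,b}  FIRST(C)={b}
round 3: (no change)
  FIRST(S)={a,b,c}  FIRST(A)={a,b,c}  FIRST(B)={a,b}  FIRST(C)={b}

FIRST(A) = ["a", "b", "c"]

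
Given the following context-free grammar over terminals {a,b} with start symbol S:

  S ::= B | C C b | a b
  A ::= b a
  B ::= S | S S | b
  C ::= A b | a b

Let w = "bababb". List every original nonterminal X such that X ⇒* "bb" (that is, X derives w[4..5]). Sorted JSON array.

CNF form of G:
  S -> C X3 | S S | T1 T0 | b
  A -> T0 T1
  B -> C X2 | S S | T1 T0 | b
  C -> A T0 | T1 T0
  T0 -> b
  T1 -> a
  X2 -> C T0
  X3 -> C T0

CYK fill (cells [i..j] with 4 ≤ i ≤ j ≤ 5 only):
  T[4,4] 'b' = {B,S,T0}  orig:{B,S}
  T[5,5] 'b' = {B,S,T0}  orig:{B,S}
  T[4,5] 'bb' = {B,S}

Original NTs in T[4,5] deriving "bb": ["B", "S"]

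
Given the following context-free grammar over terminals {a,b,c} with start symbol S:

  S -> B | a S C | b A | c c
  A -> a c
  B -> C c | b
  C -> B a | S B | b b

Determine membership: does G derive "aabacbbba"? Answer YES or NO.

CNF form of G:
  S -> C T1 | T0 X3 | T1 T1 | T2 A | b
  A -> T0 T1
  B -> C T1 | b
  C -> B T0 | S B | T2 T2
  T0 -> a
  T1 -> c
  T2 -> b
  X3 -> S C

CYK fill:
  T[0,0] 'a' = {T0}  orig:{}
  T[1,1] 'a' = {T0}  orig:{}
  T[2,2] 'b' = {B,S,T2}  orig:{B,S}
  T[3,3] 'a' = {T0}  orig:{}
  T[4,4] 'c' = {T1}  orig:{}
  T[5,5] 'b' = {B,S,T2}  orig:{B,S}
  T[6,6] 'b' = {B,S,T2}  orig:{B,S}
  T[7,7] 'b' = {B,S,T2}  orig:{B,S}
  T[8,8] 'a' = {T0}  orig:{}
  T[0,1] 'aa' = ∅
  T[1,2] 'ab' = ∅
  T[2,3] 'ba' = {C}
  T[3,4] 'ac' = {A}
  T[4,5] 'cb' = ∅
  T[5,6] 'bb' = {C}
  T[6,7] 'bb' = {C}
  T[7,8] 'ba' = {C}
  T[0,2] 'aab' = ∅
  T[1,3] 'aba' = ∅
  T[2,4] 'bac' = {B,S}
  T[3,5] 'acb' = ∅
  T[4,6] 'cbb' = ∅
  T[5,7] 'bbb' = {X3}  orig:{}
  T[6,8] 'bba' = {X3}  orig:{}
  T[0,3] 'aaba' = ∅
  T[1,4] 'abac' = ∅
  T[2,5] 'bacb' = {C}
  T[3,6] 'acbb' = ∅
  T[4,7] 'cbbb' = ∅
  T[5,8] 'bbba' = ∅
  T[0,4] 'aabac' = ∅
  T[1,5] 'abacb' = ∅
  T[2,6] 'bacbb' = {X3}  orig:{}
  T[3,7] 'acbbb' = ∅
  T[4,8] 'cbbba' = ∅
  T[0,5] 'aabacb' = ∅
  T[1,6] 'abacbb' = {S}
  T[2,7] 'bacbbb' = ∅
  T[3,8] 'acbbba' = ∅
  T[0,6] 'aabacbb' = ∅
  T[1,7] 'abacbbb' = {C}
  T[2,8] 'bacbbba' = ∅
  T[0,7] 'aabacbbb' = ∅
  T[1,8] 'abacbbba' = {X3}  orig:{}
  T[0,8] 'aabacbbba' = {S}

S ∈ T[0,8] ⇒ YES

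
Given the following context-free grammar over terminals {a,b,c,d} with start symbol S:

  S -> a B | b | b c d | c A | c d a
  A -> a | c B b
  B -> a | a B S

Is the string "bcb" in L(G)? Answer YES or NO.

CNF form of G:
  S -> T0 A | T0 X7 | T1 X6 | T2 B | b
  A -> T0 X4 | a
  B -> T2 X5 | a
  T0 -> c
  T1 -> b
  T2 -> a
  T3 -> d
  X4 -> B T1
  X5 -> B S
  X6 -> T0 T3
  X7 -> T3 T2

CYK table (by increasing span):
  [0..0]={S,T1}  "b"  orig:{S}
  [1..1]={T0}  "c"  orig:{}
  [2..2]={S,T1}  "b"  orig:{S}
  [0..1]=∅  "bc"
  [1..2]=∅  "cb"
  [0..2]=∅  "bcb"

S ∉ T[0,2] ⇒ NO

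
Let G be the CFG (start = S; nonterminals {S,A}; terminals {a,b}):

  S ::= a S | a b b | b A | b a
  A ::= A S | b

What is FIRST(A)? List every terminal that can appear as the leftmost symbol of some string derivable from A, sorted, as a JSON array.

FIRST iteration:
iter 1:
  A via A→b: +{b}
  S via S→a S: +{a}
  S via S→b A: +{b}
  S: {a,b}  A: {b}
iter 2: — fixpoint
  S: {a,b}  A: {b}

FIRST(A) = ["b"]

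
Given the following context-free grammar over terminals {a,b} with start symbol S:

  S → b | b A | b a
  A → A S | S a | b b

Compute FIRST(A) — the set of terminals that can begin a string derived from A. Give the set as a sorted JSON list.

Compute FIRST by fixpoint:
round 1:
  A via A→b b: +{b}
  S via S→b: +{b}
  FIRST(S)={b}  FIRST(A)={b}
round 2: done
  FIRST(S)={b}  FIRST(A)={b}

FIRST(A) = ["b"]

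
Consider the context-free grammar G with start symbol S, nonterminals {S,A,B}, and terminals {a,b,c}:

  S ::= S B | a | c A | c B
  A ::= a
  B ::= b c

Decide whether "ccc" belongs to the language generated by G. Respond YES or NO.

CNF form of G:
  S -> S B | T1 A | T1 B | a
  A -> a
  B -> T0 T1
  T0 -> b
  T1 -> c

CYK fill:
  T[0,0] 'c' = {T1}  orig:{}
  T[1,1] 'c' = {T1}  orig:{}
  T[2,2] 'c' = {T1}  orig:{}
  T[0,1] 'cc' = ∅
  T[1,2] 'cc' = ∅
  T[0,2] 'ccc' = ∅

S ∉ T[0,2] ⇒ NO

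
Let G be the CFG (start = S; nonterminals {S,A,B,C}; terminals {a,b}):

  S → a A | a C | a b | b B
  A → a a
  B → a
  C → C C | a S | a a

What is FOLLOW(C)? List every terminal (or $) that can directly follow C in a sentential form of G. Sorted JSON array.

FIRST sets, iterate to fixpoint:
round 1:
  A via A→a a: +{a}
  B via B→a: +{a}
  C via C→a S: +{a}
  S via S→a A: +{a}
  S via S→b B: +{b}
  FIRST(S)={a,b}  FIRST(A)={a}  FIRST(B)={a}  FIRST(C)={a}
round 2: done
  FIRST(S)={a,b}  FIRST(A)={a}  FIRST(B)={a}  FIRST(C)={a}

Compute FOLLOW by fixpoint:
FOLLOW(S) := {$}
pass 1:
  C→C C: FOLLOW(C) ⊇ FIRST(C) = {a}; new: +{a}
  C→a S: FOLLOW(S) ⊇ FOLLOW(C) ⊇ {a}; new: +{a}
  S→a A: FOLLOW(A) ⊇ FOLLOW(S) ⊇ {$,a}; new: +{$,a}
  S→a C: FOLLOW(C) ⊇ FOLLOW(S) ⊇ {$,a}; new: +{$}
  S→b B: FOLLOW(B) ⊇ FOLLOW(S) ⊇ {$,a}; new: +{$,a}
  FOLLOW(S)={$,a}  FOLLOW(A)={$,a}  FOLLOW(B)={$,a}  FOLLOW(C)={$,a}
pass 2: — fixpoint
  FOLLOW(S)={$,a}  FOLLOW(A)={$,a}  FOLLOW(B)={$,a}  FOLLOW(C)={$,a}

FOLLOW(C) = ["$", "a"]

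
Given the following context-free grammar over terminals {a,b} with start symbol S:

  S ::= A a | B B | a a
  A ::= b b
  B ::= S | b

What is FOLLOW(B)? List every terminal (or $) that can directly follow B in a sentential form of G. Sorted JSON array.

Compute FIRST by fixpoint:
pass 1:
  A via A→b b: +{b}
  B via B→b: +{b}
  S via S→A a: +{b}
  S via S→a a: +{a}
  FIRST(S)={a,b}  FIRST(A)={b}  FIRST(B)={b}
pass 2:
  B via B→S: +{a}
  FIRST(S)={a,b}  FIRST(A)={b}  FIRST(B)={a,b}
pass 3: (stable)
  FIRST(S)={a,b}  FIRST(A)={b}  FIRST(B)={a,b}

FOLLOW iteration:
seed FOLLOW(S) with $
[1]
  S→A a: FOLLOW(A) ⊇ FIRST(a) = {a}; new: +{a}
  S→B B: FOLLOW(B) ⊇ FIRST(B) = {a,b}; new: +{a,b}
  S→B B: FOLLOW(B) ⊇ FOLLOW(S) ⊇ {$}; new: +{$}
  FOLLOW(S)={$}  FOLLOW(A)={a}  FOLLOW(B)={$,a,b}
[2]
  B→S: FOLLOW(S) ⊇ FOLLOW(B) ⊇ {$,a,b}; new: +{a,b}
  FOLLOW(S)={$,a,b}  FOLLOW(A)={a}  FOLLOW(B)={$,a,b}
[3] (stable)
  FOLLOW(S)={$,a,b}  FOLLOW(A)={a}  FOLLOW(B)={$,a,b}

FOLLOW(B) = ["$", "a", "b"]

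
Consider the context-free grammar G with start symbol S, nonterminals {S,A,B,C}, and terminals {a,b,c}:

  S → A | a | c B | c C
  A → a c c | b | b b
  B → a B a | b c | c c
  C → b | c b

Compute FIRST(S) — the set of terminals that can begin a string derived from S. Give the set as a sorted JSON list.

FIRST sets, iterate to fixpoint:
[1]
  A via A→a c c: +{a}
  A via A→b: +{b}
  B via B→a B a: +{a}
  B via B→b c: +{b}
  B via B→c c: +{c}
  C via C→b: +{b}
  C via C→c b: +{c}
  S via S→A: +{a,b}
  S via S→c B: +{c}
  FIRST[S]={a,b,c}  FIRST[A]={a,b}  FIRST[B]={a,b,c}  FIRST[C]={b,c}
[2] (no change)
  FIRST[S]={a,b,c}  FIRST[A]={a,b}  FIRST[B]={a,b,c}  FIRST[C]={b,c}

FIRST(S) = ["a", "b", "c"]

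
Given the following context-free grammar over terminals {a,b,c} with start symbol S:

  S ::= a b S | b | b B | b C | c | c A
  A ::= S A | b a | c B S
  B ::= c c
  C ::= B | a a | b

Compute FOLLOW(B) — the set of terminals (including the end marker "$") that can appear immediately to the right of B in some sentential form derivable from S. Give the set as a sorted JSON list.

FIRST iteration:
iter 1:
  A via A→b a: +{b}
  A via A→c B S: +{c}
  B via B→c c: +{c}
  C via C→B: +{c}
  C via C→a a: +{a}
  C via C→b: +{b}
  S via S→a b S: +{a}
  S via S→b: +{b}
  S via S→c: +{c}
  FIRST[S]={a,b,c}  FIRST[A]={b,c}  FIRST[B]={c}  FIRST[C]={a,b,c}
iter 2:
  A via A→S A: +{a}
  FIRST[S]={a,b,c}  FIRST[A]={a,b,c}  FIRST[B]={c}  FIRST[C]={a,b,c}
iter 3: (stable)
  FIRST[S]={a,b,c}  FIRST[A]={a,b,c}  FIRST[B]={c}  FIRST[C]={a,b,c}

FOLLOW sets:
initialize: $ ∈ FOLLOW(S)
round 1:
  A→S A: FOLLOW(S) ⊇ FIRST(A) = {a,b,c}; new: +{a,b,c}
  A→c B S: FOLLOW(B) ⊇ FIRST(S) = {a,b,c}; new: +{a,b,c}
  S→b B: FOLLOW(B) ⊇ FOLLOW(S) ⊇ {$,a,b,c}; new: +{$}
  S→b C: FOLLOW(C) ⊇ FOLLOW(S) ⊇ {$,a,b,c}; new: +{$,a,b,c}
  S→c A: FOLLOW(A) ⊇ FOLLOW(S) ⊇ {$,a,b,c}; new: +{$,a,b,c}
  FOLLOW(S)={$,a,b,c}  FOLLOW(A)={$,a,b,c}  FOLLOW(B)={$,a,b,c}  FOLLOW(C)={$,a,b,c}
round 2: done
  FOLLOW(S)={$,a,b,c}  FOLLOW(A)={$,a,b,c}  FOLLOW(B)={$,a,b,c}  FOLLOW(C)={$,a,b,c}

FOLLOW(B) = ["$", "a", "b", "c"]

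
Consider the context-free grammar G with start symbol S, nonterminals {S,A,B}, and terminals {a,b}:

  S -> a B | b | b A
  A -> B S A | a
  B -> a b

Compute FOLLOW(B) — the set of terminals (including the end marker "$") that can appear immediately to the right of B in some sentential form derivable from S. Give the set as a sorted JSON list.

Compute FIRST by fixpoint:
round 1:
  A via A→a: +{a}
  B via B→a b: +{a}
  S via S→a B: +{a}
  S via S→b: +{b}
  S: {a,b}  A: {a}  B: {a}
round 2: (no change)
  S: {a,b}  A: {a}  B: {a}

FOLLOW iteration:
seed FOLLOW(S) with $
round 1:
  A→B S A: FOLLOW(B) ⊇ FIRST(S) = {a,b}; new: +{a,b}
  A→B S A: FOLLOW(S) ⊇ FIRST(A) = {a}; new: +{a}
  S→a B: FOLLOW(B) ⊇ FOLLOW(S) ⊇ {$,a}; new: +{$}
  S→b A: FOLLOW(A) ⊇ FOLLOW(S) ⊇ {$,a}; new: +{$,a}
  FOLLOW(S)={$,a}  FOLLOW(A)={$,a}  FOLLOW(B)={$,a,b}
round 2: (no change)
  FOLLOW(S)={$,a}  FOLLOW(A)={$,a}  FOLLOW(B)={$,a,b}

FOLLOW(B) = ["$", "a", "b"]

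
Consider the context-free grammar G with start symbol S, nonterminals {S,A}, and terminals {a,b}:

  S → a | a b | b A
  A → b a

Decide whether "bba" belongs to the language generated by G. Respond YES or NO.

Convert to CNF:
  S -> T0 A | T1 T0 | a
  A -> T0 T1
  T0 -> b
  T1 -> a

CYK fill:
  cell(0,0) b: {T0}  orig:{}
  cell(1,1) b: {T0}  orig:{}
  cell(2,2) a: {S,T1}  orig:{S}
  cell(0,1) bb: ∅
  cell(1,2) ba: {A}
  cell(0,2) bba: {S}

S ∈ T[0,2] ⇒ YES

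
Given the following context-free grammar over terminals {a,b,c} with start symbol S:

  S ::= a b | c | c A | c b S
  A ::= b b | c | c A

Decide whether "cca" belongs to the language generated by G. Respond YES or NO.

Convert to CNF:
  S -> T1 A | T1 X3 | T2 T0 | c
  A -> T0 T0 | T1 A | c
  T0 -> b
  T1 -> c
  T2 -> a
  X3 -> T0 S

Fill CYK table bottom-up:
  cell(0,0) c: {A,S,T1}  orig:{A,S}
  cell(1,1) c: {A,S,T1}  orig:{A,S}
  cell(2,2) a: {T2}  orig:{}
  cell(0,1) cc: {A,S}
  cell(1,2) ca: ∅
  cell(0,2) cca: ∅

S ∉ T[0,2] ⇒ NO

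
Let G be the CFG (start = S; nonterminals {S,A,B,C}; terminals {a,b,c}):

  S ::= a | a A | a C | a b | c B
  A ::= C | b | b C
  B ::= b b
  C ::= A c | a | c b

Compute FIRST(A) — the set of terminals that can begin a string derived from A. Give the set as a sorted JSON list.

Compute FIRST by fixpoint:
pass 1:
  A via A→b: +{b}
  B via B→b b: +{b}
  C via C→A c: +{b}
  C via C→a: +{a}
  C via C→c b: +{c}
  S via S→a: +{a}
  S via S→c B: +{c}
  FIRST[S]={a,c}  FIRST[A]={b}  FIRST[B]={b}  FIRST[C]={a,b,c}
pass 2:
  A via A→C: +{a,c}
  FIRST[S]={a,c}  FIRST[A]={a,b,c}  FIRST[B]={b}  FIRST[C]={a,b,c}
pass 3: (stable)
  FIRST[S]={a,c}  FIRST[A]={a,b,c}  FIRST[B]={b}  FIRST[C]={a,b,c}

FIRST(A) = ["a", "b", "c"]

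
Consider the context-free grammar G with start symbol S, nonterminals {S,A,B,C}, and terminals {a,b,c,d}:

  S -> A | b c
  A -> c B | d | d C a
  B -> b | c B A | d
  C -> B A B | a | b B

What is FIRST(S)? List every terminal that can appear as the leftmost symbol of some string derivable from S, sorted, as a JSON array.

FIRST iteration:
pass 1:
  A via A→c B: +{c}
  A via A→d: +{d}
  B via B→b: +{b}
  B via B→c B A: +{c}
  B via B→d: +{d}
  C via C→B A B: +{b,c,d}
  C via C→a: +{a}
  S via S→A: +{c,d}
  S via S→b c: +{b}
  S: {b,c,d}  A: {c,d}  B: {b,c,d}  C: {a,b,c,d}
pass 2: (no change)
  S: {b,c,d}  A: {c,d}  B: {b,c,d}  C: {a,b,c,d}

FIRST(S) = ["b", "c", "d"]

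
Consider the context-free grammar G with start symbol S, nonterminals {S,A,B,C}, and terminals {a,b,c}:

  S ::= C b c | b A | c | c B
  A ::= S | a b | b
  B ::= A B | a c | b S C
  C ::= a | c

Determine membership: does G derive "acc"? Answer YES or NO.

Convert to CNF:
  S -> C X5 | T0 A | T1 B | c
  A -> C X3 | T0 A | T1 B | T2 T0 | b | c
  B -> A B | T0 X4 | T2 T1
  C -> a | c
  T0 -> b
  T1 -> c
  T2 -> a
  X3 -> T0 T1
  X4 -> S C
  X5 -> T0 T1

CYK table (by increasing span):
  cell(0,0) a: {C,T2}  orig:{C}
  cell(1,1) c: {A,C,S,T1}  orig:{A,C,S}
  cell(2,2) c: {A,C,S,T1}  orig:{A,C,S}
  cell(0,1) ac: {B}
  cell(1,2) cc: {X4}  orig:{}
  cell(0,2) acc: ∅

S ∉ T[0,2] ⇒ NO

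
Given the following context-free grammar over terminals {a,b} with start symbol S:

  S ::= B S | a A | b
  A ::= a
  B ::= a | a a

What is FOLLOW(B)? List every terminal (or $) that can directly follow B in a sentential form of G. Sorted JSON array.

FIRST sets, iterate to fixpoint:
pass 1:
  A via A→a: +{a}
  B via B→a: +{a}
  S via S→B S: +{a}
  S via S→b: +{b}
  FIRST(S)={a,b}  FIRST(A)={a}  FIRST(B)={a}
pass 2: (stable)
  FIRST(S)={a,b}  FIRST(A)={a}  FIRST(B)={a}

FOLLOW sets:
FOLLOW(S) := {$}
round 1:
  S→B S: FOLLOW(B) ⊇ FIRST(S) = {a,b}; new: +{a,b}
  S→a A: FOLLOW(A) ⊇ FOLLOW(S) ⊇ {$}; new: +{$}
  S: {$}  A: {$}  B: {a,b}
round 2: done
  S: {$}  A: {$}  B: {a,b}

FOLLOW(B) = ["a", "b"]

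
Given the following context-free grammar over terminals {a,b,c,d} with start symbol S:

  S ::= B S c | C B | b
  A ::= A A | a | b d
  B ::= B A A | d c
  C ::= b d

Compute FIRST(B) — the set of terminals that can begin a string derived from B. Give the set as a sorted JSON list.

Compute FIRST by fixpoint:
pass 1:
  A via A→a: +{a}
  A via A→b d: +{b}
  B via B→d c: +{d}
  C via C→b d: +{b}
  S via S→B S c: +{d}
  S via S→C B: +{b}
  FIRST(S)={b,d}  FIRST(A)={a,b}  FIRST(B)={d}  FIRST(C)={b}
pass 2: (no change)
  FIRST(S)={b,d}  FIRST(A)={a,b}  FIRST(B)={d}  FIRST(C)={b}

FIRST(B) = ["d"]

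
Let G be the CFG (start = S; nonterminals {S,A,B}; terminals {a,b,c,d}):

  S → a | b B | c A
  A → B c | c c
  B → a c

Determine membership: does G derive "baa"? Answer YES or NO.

Convert to CNF:
  S -> T0 A | T2 B | a
  A -> B T0 | T0 T0
  B -> T1 T0
  T0 -> c
  T1 -> a
  T2 -> b

CYK fill:
  [0..0]={T2}  "b"  orig:{}
  [1..1]={S,T1}  "a"  orig:{S}
  [2..2]={S,T1}  "a"  orig:{S}
  [0..1]=∅  "ba"
  [1..2]=∅  "aa"
  [0..2]=∅  "baa"

S ∉ T[0,2] ⇒ NO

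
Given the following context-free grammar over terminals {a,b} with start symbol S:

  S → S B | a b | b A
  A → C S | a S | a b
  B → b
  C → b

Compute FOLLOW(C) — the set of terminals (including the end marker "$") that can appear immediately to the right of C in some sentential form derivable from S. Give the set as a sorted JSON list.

Compute FIRST by fixpoint:
iter 1:
  A via A→a S: +{a}
  B via B→b: +{b}
  C via C→b: +{b}
  S via S→a b: +{a}
  S via S→b A: +{b}
  S: {a,b}  A: {a}  B: {b}  C: {b}
iter 2:
  A via A→C S: +{b}
  S: {a,b}  A: {a,b}  B: {b}  C: {b}
iter 3: (stable)
  S: {a,b}  A: {a,b}  B: {b}  C: {b}

FOLLOW sets:
seed FOLLOW(S) with $
pass 1:
  A→C S: FOLLOW(C) ⊇ FIRST(S) = {a,b}; new: +{a,b}
  S→S B: FOLLOW(S) ⊇ FIRST(B) = {b}; new: +{b}
  S→S B: FOLLOW(B) ⊇ FOLLOW(S) ⊇ {$,b}; new: +{$,b}
  S→b A: FOLLOW(A) ⊇ FOLLOW(S) ⊇ {$,b}; new: +{$,b}
  S: {$,b}  A: {$,b}  B: {$,b}  C: {a,b}
pass 2: (stable)
  S: {$,b}  A: {$,b}  B: {$,b}  C: {a,b}

FOLLOW(C) = ["a", "b"]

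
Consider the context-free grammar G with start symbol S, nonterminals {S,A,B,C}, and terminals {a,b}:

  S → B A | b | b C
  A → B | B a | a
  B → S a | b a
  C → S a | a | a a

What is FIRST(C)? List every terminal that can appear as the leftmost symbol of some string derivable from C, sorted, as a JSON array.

Compute FIRST by fixpoint:
round 1:
  A via A→a: +{a}
  B via B→b a: +{b}
  C via C→a: +{a}
  S via S→B A: +{b}
  FIRST[S]={b}  FIRST[A]={a}  FIRST[B]={b}  FIRST[C]={a}
round 2:
  A via A→B: +{b}
  C via C→S a: +{b}
  FIRST[S]={b}  FIRST[A]={a,b}  FIRST[B]={b}  FIRST[C]={a,b}
round 3: (no change)
  FIRST[S]={b}  FIRST[A]={a,b}  FIRST[B]={b}  FIRST[C]={a,b}

FIRST(C) = ["a", "b"]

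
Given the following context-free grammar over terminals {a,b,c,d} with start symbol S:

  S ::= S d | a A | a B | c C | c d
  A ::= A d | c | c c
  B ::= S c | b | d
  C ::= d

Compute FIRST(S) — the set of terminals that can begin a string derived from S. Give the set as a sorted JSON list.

FIRST sets, iterate to fixpoint:
pass 1:
  A via A→c: +{c}
  B via B→b: +{b}
  B via B→d: +{d}
  C via C→d: +{d}
  S via S→a A: +{a}
  S via S→c C: +{c}
  S: {a,c}  A: {c}  B: {b,d}  C: {d}
pass 2:
  B via B→S c: +{a,c}
  S: {a,c}  A: {c}  B: {a,b,c,d}  C: {d}
pass 3: — fixpoint
  S: {a,c}  A: {c}  B: {a,b,c,d}  C: {d}

FIRST(S) = ["a", "c"]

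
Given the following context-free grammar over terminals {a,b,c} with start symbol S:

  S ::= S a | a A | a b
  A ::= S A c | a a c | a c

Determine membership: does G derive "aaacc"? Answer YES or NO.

Convert to CNF:
  S -> S T1 | T1 A | T1 T2
  A -> S X3 | T1 T0 | T1 X4
  T0 -> c
  T1 -> a
  T2 -> b
  X3 -> A T0
  X4 -> T1 T0

Fill CYK table bottom-up:
  T[0,0] 'a' = {T1}  orig:{}
  T[1,1] 'a' = {T1}  orig:{}
  T[2,2] 'a' = {T1}  orig:{}
  T[3,3] 'c' = {T0}  orig:{}
  T[4,4] 'c' = {T0}  orig:{}
  T[0,1] 'aa' = ∅
  T[1,2] 'aa' = ∅
  T[2,3] 'ac' = {A,X4}  orig:{A}
  T[3,4] 'cc' = ∅
  T[0,2] 'aaa' = ∅
  T[1,3] 'aac' = {A,S}
  T[2,4] 'acc' = {X3}  orig:{}
  T[0,3] 'aaac' = {S}
  T[1,4] 'aacc' = {X3}  orig:{}
  T[0,4] 'aaacc' = ∅

S ∉ T[0,4] ⇒ NO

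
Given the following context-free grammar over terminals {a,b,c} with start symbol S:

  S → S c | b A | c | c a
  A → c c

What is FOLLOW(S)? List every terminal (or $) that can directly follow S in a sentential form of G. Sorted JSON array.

Compute FIRST by fixpoint:
round 1:
  A via A→c c: +{c}
  S via S→b A: +{b}
  S via S→c: +{c}
  FIRST[S]={b,c}  FIRST[A]={c}
round 2: done
  FIRST[S]={b,c}  FIRST[A]={c}

FOLLOW sets:
seed FOLLOW(S) with $
round 1:
  S→S c: FOLLOW(S) ⊇ FIRST(c) = {c}; new: +{c}
  S→b A: FOLLOW(A) ⊇ FOLLOW(S) ⊇ {$,c}; new: +{$,c}
  FOLLOW[S]={$,c}  FOLLOW[A]={$,c}
round 2: (stable)
  FOLLOW[S]={$,c}  FOLLOW[A]={$,c}

FOLLOW(S) = ["$", "c"]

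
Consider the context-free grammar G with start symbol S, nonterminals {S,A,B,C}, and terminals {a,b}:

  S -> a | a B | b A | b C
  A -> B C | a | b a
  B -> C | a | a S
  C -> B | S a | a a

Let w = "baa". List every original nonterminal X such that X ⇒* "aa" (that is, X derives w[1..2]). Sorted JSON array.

Convert to CNF:
  S -> T0 A | T0 C | T1 B | a
  A -> B C | T0 T1 | a
  B -> S T1 | T1 S | T1 T1 | a
  C -> S T1 | T1 S | T1 T1 | a
  T0 -> b
  T1 -> a

CYK table (by increasing span) (cells [i..j] with 1 ≤ i ≤ j ≤ 2 only):
  cell(1,1) a: {A,B,C,S,T1}  orig:{A,B,C,S}
  cell(2,2) a: {A,B,C,S,T1}  orig:{A,B,C,S}
  cell(1,2) aa: {A,B,C,S}

Original NTs in T[1,2] deriving "aa": ["A", "B", "C", "S"]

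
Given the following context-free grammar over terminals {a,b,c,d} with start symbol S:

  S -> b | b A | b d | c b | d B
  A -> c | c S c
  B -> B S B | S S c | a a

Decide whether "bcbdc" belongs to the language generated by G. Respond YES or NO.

CNF form of G:
  S -> T0 T2 | T2 A | T2 T3 | T3 B | b
  A -> T0 X4 | c
  B -> B X5 | S X6 | T1 T1
  T0 -> c
  T1 -> a
  T2 -> b
  T3 -> d
  X4 -> S T0
  X5 -> S B
  X6 -> S T0

CYK table (by increasing span):
  cell(0,0) b: {S,T2}  orig:{S}
  cell(1,1) c: {A,T0}  orig:{A}
  cell(2,2) b: {S,T2}  orig:{S}
  cell(3,3) d: {T3}  orig:{}
  cell(4,4) c: {A,T0}  orig:{A}
  cell(0,1) bc: {S,X4,X6}  orig:{S}
  cell(1,2) cb: {S}
  cell(2,3) bd: {S}
  cell(3,4) dc: ∅
  cell(0,2) bcb: ∅
  cell(1,3) cbd: ∅
  cell(2,4) bdc: {X4,X6}  orig:{}
  cell(0,3) bcbd: ∅
  cell(1,4) cbdc: {A}
  cell(0,4) bcbdc: {B,S}

S ∈ T[0,4] ⇒ YES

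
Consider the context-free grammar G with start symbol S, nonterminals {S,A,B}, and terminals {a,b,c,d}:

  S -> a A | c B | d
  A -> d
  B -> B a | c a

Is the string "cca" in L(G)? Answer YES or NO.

CNF form of G:
  S -> T0 A | T1 B | d
  A -> d
  B -> B T0 | T1 T0
  T0 -> a
  T1 -> c

CYK table (by increasing span):
  [0..0]={T1}  "c"  orig:{}
  [1..1]={T1}  "c"  orig:{}
  [2..2]={T0}  "a"  orig:{}
  [0..1]=∅  "cc"
  [1..2]={B}  "ca"
  [0..2]={S}  "cca"

S ∈ T[0,2] ⇒ YES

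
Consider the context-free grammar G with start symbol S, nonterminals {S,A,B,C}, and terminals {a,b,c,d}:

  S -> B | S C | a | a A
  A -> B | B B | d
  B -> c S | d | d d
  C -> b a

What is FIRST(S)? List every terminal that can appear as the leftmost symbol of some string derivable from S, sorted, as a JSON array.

FIRST iteration:
iter 1:
  A via A→d: +{d}
  B via B→c S: +{c}
  B via B→d: +{d}
  C via C→b a: +{b}
  S via S→B: +{c,d}
  S via S→a: +{a}
  FIRST[S]={a,c,d}  FIRST[A]={d}  FIRST[B]={c,d}  FIRST[C]={b}
iter 2:
  A via A→B: +{c}
  FIRST[S]={a,c,d}  FIRST[A]={c,d}  FIRST[B]={c,d}  FIRST[C]={b}
iter 3: (no change)
  FIRST[S]={a,c,d}  FIRST[A]={c,d}  FIRST[B]={c,d}  FIRST[C]={b}

FIRST(S) = ["a", "c", "d"]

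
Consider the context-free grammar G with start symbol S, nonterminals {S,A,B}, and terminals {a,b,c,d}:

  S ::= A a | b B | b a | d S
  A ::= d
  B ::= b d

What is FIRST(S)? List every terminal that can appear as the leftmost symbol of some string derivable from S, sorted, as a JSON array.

FIRST sets, iterate to fixpoint:
round 1:
  A via A→d: +{d}
  B via B→b d: +{b}
  S via S→A a: +{d}
  S via S→b B: +{b}
  S: {b,d}  A: {d}  B: {b}
round 2: (stable)
  S: {b,d}  A: {d}  B: {b}

FIRST(S) = ["b", "d"]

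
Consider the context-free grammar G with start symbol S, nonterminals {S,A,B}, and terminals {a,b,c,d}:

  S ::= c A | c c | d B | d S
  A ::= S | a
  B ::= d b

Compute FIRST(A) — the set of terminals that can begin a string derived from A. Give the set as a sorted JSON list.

Compute FIRST by fixpoint:
iter 1:
  A via A→a: +{a}
  B via B→d b: +{d}
  S via S→c A: +{c}
  S via S→d B: +{d}
  FIRST[S]={c,d}  FIRST[A]={a}  FIRST[B]={d}
iter 2:
  A via A→S: +{c,d}
  FIRST[S]={c,d}  FIRST[A]={a,c,d}  FIRST[B]={d}
iter 3: — fixpoint
  FIRST[S]={c,d}  FIRST[A]={a,c,d}  FIRST[B]={d}

FIRST(A) = ["a", "c", "d"]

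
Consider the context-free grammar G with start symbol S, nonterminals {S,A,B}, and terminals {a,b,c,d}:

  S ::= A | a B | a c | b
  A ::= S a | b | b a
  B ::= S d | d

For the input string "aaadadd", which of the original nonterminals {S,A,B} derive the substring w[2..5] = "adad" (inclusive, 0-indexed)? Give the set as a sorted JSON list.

Convert to CNF:
  S -> S T0 | T0 B | T0 T3 | T1 T0 | b
  A -> S T0 | T1 T0 | b
  B -> S T2 | d
  T0 -> a
  T1 -> b
  T2 -> d
  T3 -> c

Fill CYK table bottom-up — only the sub-triangle for w[2..5]:
  T[2,2] 'a' = {T0}  orig:{}
  T[3,3] 'd' = {B,T2}  orig:{B}
  T[4,4] 'a' = {T0}  orig:{}
  T[5,5] 'd' = {B,T2}  orig:{B}
  T[2,3] 'ad' = {S}
  T[3,4] 'da' = ∅
  T[4,5] 'ad' = {S}
  T[2,4] 'ada' = {A,S}
  T[3,5] 'dad' = ∅
  T[2,5] 'adad' = {B}

Original NTs in T[2,5] deriving "adad": ["B"]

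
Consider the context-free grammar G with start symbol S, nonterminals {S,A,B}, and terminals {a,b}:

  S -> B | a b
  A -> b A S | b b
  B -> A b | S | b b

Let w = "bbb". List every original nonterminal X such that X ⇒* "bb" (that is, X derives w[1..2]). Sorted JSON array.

Convert to CNF:
  S -> A T0 | T0 T0 | T1 T0
  A -> T0 T0 | T0 X2
  B -> A T0 | T0 T0 | T1 T0
  T0 -> b
  T1 -> a
  X2 -> A S

Fill CYK table bottom-up, restricted to cells inside w[1..2]:
  T[1,1] 'b' = {T0}  orig:{}
  T[2,2] 'b' = {T0}  orig:{}
  T[1,2] 'bb' = {A,B,S}

Original NTs in T[1,2] deriving "bb": ["A", "B", "S"]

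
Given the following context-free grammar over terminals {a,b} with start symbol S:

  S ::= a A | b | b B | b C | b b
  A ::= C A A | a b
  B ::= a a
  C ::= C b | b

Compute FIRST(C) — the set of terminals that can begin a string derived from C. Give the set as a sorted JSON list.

FIRST sets, iterate to fixpoint:
round 1:
  A via A→a b: +{a}
  B via B→a a: +{a}
  C via C→b: +{b}
  S via S→a A: +{a}
  S via S→b: +{b}
  S: {a,b}  A: {a}  B: {a}  C: {b}
round 2:
  A via A→C A A: +{b}
  S: {a,b}  A: {a,b}  B: {a}  C: {b}
round 3: (stable)
  S: {a,b}  A: {a,b}  B: {a}  C: {b}

FIRST(C) = ["b"]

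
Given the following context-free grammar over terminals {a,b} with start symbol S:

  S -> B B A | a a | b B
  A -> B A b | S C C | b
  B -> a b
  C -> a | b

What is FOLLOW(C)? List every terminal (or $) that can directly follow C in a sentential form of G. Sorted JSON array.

FIRST iteration:
round 1:
  A via A→b: +{b}
  B via B→a b: +{a}
  C via C→a: +{a}
  C via C→b: +{b}
  S via S→B B A: +{a}
  S via S→b B: +{b}
  FIRST(S)={a,b}  FIRST(A)={b}  FIRST(B)={a}  FIRST(C)={a,b}
round 2:
  A via A→B A b: +{a}
  FIRST(S)={a,b}  FIRST(A)={a,b}  FIRST(B)={a}  FIRST(C)={a,b}
round 3: (stable)
  FIRST(S)={a,b}  FIRST(A)={a,b}  FIRST(B)={a}  FIRST(C)={a,b}

FOLLOW sets:
seed FOLLOW(S) with $
iter 1:
  A→B A b: FOLLOW(B) ⊇ FIRST(A) = {a,b}; new: +{a,b}
  A→B A b: FOLLOW(A) ⊇ FIRST(b) = {b}; new: +{b}
  A→S C C: FOLLOW(S) ⊇ FIRST(C) = {a,b}; new: +{a,b}
  A→S C C: FOLLOW(C) ⊇ FIRST(C) = {a,b}; new: +{a,b}
  S→B B A: FOLLOW(A) ⊇ FOLLOW(S) ⊇ {$,a,b}; new: +{$,a}
  S→b B: FOLLOW(B) ⊇ FOLLOW(S) ⊇ {$,a,b}; new: +{$}
  FOLLOW(S)={$,a,b}  FOLLOW(A)={$,a,b}  FOLLOW(B)={$,a,b}  FOLLOW(C)={a,b}
iter 2:
  A→S C C: FOLLOW(C) ⊇ FOLLOW(A) ⊇ {$,a,b}; new: +{$}
  FOLLOW(S)={$,a,b}  FOLLOW(A)={$,a,b}  FOLLOW(B)={$,a,b}  FOLLOW(C)={$,a,b}
iter 3: — fixpoint
  FOLLOW(S)={$,a,b}  FOLLOW(A)={$,a,b}  FOLLOW(B)={$,a,b}  FOLLOW(C)={$,a,b}

FOLLOW(C) = ["$", "a", "b"]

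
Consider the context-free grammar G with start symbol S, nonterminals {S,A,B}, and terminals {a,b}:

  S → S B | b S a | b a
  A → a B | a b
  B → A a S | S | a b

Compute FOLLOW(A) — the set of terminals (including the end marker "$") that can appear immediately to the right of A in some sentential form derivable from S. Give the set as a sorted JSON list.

Compute FIRST by fixpoint:
round 1:
  A via A→a B: +{a}
  B via B→A a S: +{a}
  S via S→b S a: +{b}
  FIRST[S]={b}  FIRST[A]={a}  FIRST[B]={a}
round 2:
  B via B→S: +{b}
  FIRST[S]={b}  FIRST[A]={a}  FIRST[B]={a,b}
round 3: — fixpoint
  FIRST[S]={b}  FIRST[A]={a}  FIRST[B]={a,b}

FOLLOW iteration:
initialize: $ ∈ FOLLOW(S)
round 1:
  B→A a S: FOLLOW(A) ⊇ FIRST(a) = {a}; new: +{a}
  S→S B: FOLLOW(S) ⊇ FIRST(B) = {a,b}; new: +{a,b}
  S→S B: FOLLOW(B) ⊇ FOLLOW(S) ⊇ {$,a,b}; new: +{$,a,b}
  S: {$,a,b}  A: {a}  B: {$,a,b}
round 2: done
  S: {$,a,b}  A: {a}  B: {$,a,b}

FOLLOW(A) = ["a"]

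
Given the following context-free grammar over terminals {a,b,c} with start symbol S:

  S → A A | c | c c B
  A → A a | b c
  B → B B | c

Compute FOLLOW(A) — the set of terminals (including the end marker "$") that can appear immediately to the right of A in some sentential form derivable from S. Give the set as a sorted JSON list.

FIRST sets, iterate to fixpoint:
iter 1:
  A via A→b c: +{b}
  B via B→c: +{c}
  S via S→A A: +{b}
  S via S→c: +{c}
  S: {b,c}  A: {b}  B: {c}
iter 2: (no change)
  S: {b,c}  A: {b}  B: {c}

FOLLOW sets:
FOLLOW(S) := {$}
iter 1:
  A→A a: FOLLOW(A) ⊇ FIRST(a) = {a}; new: +{a}
  B→B B: FOLLOW(B) ⊇ FIRST(B) = {c}; new: +{c}
  S→A A: FOLLOW(A) ⊇ FIRST(A) = {b}; new: +{b}
  S→A A: FOLLOW(A) ⊇ FOLLOW(S) ⊇ {$}; new: +{$}
  S→c c B: FOLLOW(B) ⊇ FOLLOW(S) ⊇ {$}; new: +{$}
  FOLLOW[S]={$}  FOLLOW[A]={$,a,b}  FOLLOW[B]={$,c}
iter 2: done
  FOLLOW[S]={$}  FOLLOW[A]={$,a,b}  FOLLOW[B]={$,c}

FOLLOW(A) = ["$", "a", "b"]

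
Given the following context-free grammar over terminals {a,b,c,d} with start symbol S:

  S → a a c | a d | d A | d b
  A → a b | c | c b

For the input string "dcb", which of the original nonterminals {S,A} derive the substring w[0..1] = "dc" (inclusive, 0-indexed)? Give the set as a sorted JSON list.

CNF form of G:
  S -> T0 T3 | T0 X4 | T3 A | T3 T1
  A -> T0 T1 | T2 T1 | c
  T0 -> a
  T1 -> b
  T2 -> c
  T3 -> d
  X4 -> T0 T2

CYK table (by increasing span) (cells [i..j] with 0 ≤ i ≤ j ≤ 1 only):
  [0..0]={T3}  "d"  orig:{}
  [1..1]={A,T2}  "c"  orig:{A}
  [0..1]={S}  "dc"

Original NTs in T[0,1] deriving "dc": ["S"]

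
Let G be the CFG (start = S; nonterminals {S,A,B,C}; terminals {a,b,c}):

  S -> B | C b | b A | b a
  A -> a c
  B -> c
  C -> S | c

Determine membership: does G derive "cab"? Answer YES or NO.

CNF form of G:
  S -> C T2 | T2 A | T2 T0 | c
  A -> T0 T1
  B -> c
  C -> C T2 | T2 A | T2 T0 | c
  T0 -> a
  T1 -> c
  T2 -> b

CYK table (by increasing span):
  [0..0]={B,C,S,T1}  "c"  orig:{B,C,S}
  [1..1]={T0}  "a"  orig:{}
  [2..2]={T2}  "b"  orig:{}
  [0..1]=∅  "ca"
  [1..2]=∅  "ab"
  [0..2]=∅  "cab"

S ∉ T[0,2] ⇒ NO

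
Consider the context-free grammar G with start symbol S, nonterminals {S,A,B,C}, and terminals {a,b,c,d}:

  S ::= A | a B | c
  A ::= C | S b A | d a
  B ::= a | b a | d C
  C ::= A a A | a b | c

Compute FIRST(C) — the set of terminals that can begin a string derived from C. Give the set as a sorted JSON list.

FIRST sets, iterate to fixpoint:
round 1:
  A via A→d a: +{d}
  B via B→a: +{a}
  B via B→b a: +{b}
  B via B→d C: +{d}
  C via C→A a A: +{d}
  C via C→a b: +{a}
  C via C→c: +{c}
  S via S→A: +{d}
  S via S→a B: +{a}
  S via S→c: +{c}
  S: {a,c,d}  A: {d}  B: {a,b,d}  C: {a,c,d}
round 2:
  A via A→C: +{a,c}
  S: {a,c,d}  A: {a,c,d}  B: {a,b,d}  C: {a,c,d}
round 3: — fixpoint
  S: {a,c,d}  A: {a,c,d}  B: {a,b,d}  C: {a,c,d}

FIRST(C) = ["a", "c", "d"]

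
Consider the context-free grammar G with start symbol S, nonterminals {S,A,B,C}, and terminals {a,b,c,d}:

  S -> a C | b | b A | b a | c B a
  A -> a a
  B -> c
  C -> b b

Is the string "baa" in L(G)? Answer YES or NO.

CNF form of G:
  S -> T0 C | T1 A | T1 T0 | T2 X3 | b
  A -> T0 T0
  B -> c
  C -> T1 T1
  T0 -> a
  T1 -> b
  T2 -> c
  X3 -> B T0

Fill CYK table bottom-up:
  [0..0]={S,T1}  "b"  orig:{S}
  [1..1]={T0}  "a"  orig:{}
  [2..2]={T0}  "a"  orig:{}
  [0..1]={S}  "ba"
  [1..2]={A}  "aa"
  [0..2]={S}  "baa"

S ∈ T[0,2] ⇒ YES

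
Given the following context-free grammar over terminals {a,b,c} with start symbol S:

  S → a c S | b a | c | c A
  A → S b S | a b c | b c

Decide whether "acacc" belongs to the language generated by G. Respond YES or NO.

CNF form of G:
  S -> T0 T1 | T1 X5 | T2 A | c
  A -> S X3 | T0 T2 | T1 X4
  T0 -> b
  T1 -> a
  T2 -> c
  X3 -> T0 S
  X4 -> T0 T2
  X5 -> T2 S

CYK fill:
  cell(0,0) a: {T1}  orig:{}
  cell(1,1) c: {S,T2}  orig:{S}
  cell(2,2) a: {T1}  orig:{}
  cell(3,3) c: {S,T2}  orig:{S}
  cell(4,4) c: {S,T2}  orig:{S}
  cell(0,1) ac: ∅
  cell(1,2) ca: ∅
  cell(2,3) ac: ∅
  cell(3,4) cc: {X5}  orig:{}
  cell(0,2) aca: ∅
  cell(1,3) cac: ∅
  cell(2,4) acc: {S}
  cell(0,3) acac: ∅
  cell(1,4) cacc: {X5}  orig:{}
  cell(0,4) acacc: {S}

S ∈ T[0,4] ⇒ YES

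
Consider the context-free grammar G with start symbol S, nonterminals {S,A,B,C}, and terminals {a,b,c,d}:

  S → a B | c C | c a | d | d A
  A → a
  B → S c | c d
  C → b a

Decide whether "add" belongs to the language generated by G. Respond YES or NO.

CNF form of G:
  S -> T0 C | T0 T3 | T1 A | T3 B | d
  A -> a
  B -> S T0 | T0 T1
  C -> T2 T3
  T0 -> c
  T1 -> d
  T2 -> b
  T3 -> a

Fill CYK table bottom-up:
  T[0,0] 'a' = {A,T3}  orig:{A}
  T[1,1] 'd' = {S,T1}  orig:{S}
  T[2,2] 'd' = {S,T1}  orig:{S}
  T[0,1] 'ad' = ∅
  T[1,2] 'dd' = ∅
  T[0,2] 'add' = ∅

S ∉ T[0,2] ⇒ NO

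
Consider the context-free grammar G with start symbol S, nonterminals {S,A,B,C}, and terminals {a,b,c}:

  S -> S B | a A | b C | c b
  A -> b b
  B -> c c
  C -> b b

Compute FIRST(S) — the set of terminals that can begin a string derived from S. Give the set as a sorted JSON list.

FIRST iteration:
pass 1:
  A via A→b b: +{b}
  B via B→c c: +{c}
  C via C→b b: +{b}
  S via S→a A: +{a}
  S via S→b C: +{b}
  S via S→c b: +{c}
  FIRST[S]={a,b,c}  FIRST[A]={b}  FIRST[B]={c}  FIRST[C]={b}
pass 2: done
  FIRST[S]={a,b,c}  FIRST[A]={b}  FIRST[B]={c}  FIRST[C]={b}

FIRST(S) = ["a", "b", "c"]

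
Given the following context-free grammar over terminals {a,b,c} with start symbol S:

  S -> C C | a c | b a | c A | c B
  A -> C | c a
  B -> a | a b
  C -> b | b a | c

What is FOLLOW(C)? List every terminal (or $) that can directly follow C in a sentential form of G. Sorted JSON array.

FIRST sets, iterate to fixpoint:
pass 1:
  A via A→c a: +{c}
  B via B→a: +{a}
  C via C→b: +{b}
  C via C→c: +{c}
  S via S→C C: +{b,c}
  S via S→a c: +{a}
  FIRST[S]={a,b,c}  FIRST[A]={c}  FIRST[B]={a}  FIRST[C]={b,c}
pass 2:
  A via A→C: +{b}
  FIRST[S]={a,b,c}  FIRST[A]={b,c}  FIRST[B]={a}  FIRST[C]={b,c}
pass 3: done
  FIRST[S]={a,b,c}  FIRST[A]={b,c}  FIRST[B]={a}  FIRST[C]={b,c}

Compute FOLLOW by fixpoint:
seed FOLLOW(S) with $
round 1:
  S→C C: FOLLOW(C) ⊇ FIRST(C) = {b,c}; new: +{b,c}
  S→C C: FOLLOW(C) ⊇ FOLLOW(S) ⊇ {$}; new: +{$}
  S→c A: FOLLOW(A) ⊇ FOLLOW(S) ⊇ {$}; new: +{$}
  S→c B: FOLLOW(B) ⊇ FOLLOW(S) ⊇ {$}; new: +{$}
  FOLLOW(S)={$}  FOLLOW(A)={$}  FOLLOW(B)={$}  FOLLOW(C)={$,b,c}
round 2: done
  FOLLOW(S)={$}  FOLLOW(A)={$}  FOLLOW(B)={$}  FOLLOW(C)={$,b,c}

FOLLOW(C) = ["$", "b", "c"]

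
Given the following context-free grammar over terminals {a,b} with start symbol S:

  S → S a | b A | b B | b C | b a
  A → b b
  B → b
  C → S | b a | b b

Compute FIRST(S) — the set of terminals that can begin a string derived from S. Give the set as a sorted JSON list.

Compute FIRST by fixpoint:
pass 1:
  A via A→b b: +{b}
  B via B→b: +{b}
  C via C→b a: +{b}
  S via S→b A: +{b}
  FIRST[S]={b}  FIRST[A]={b}  FIRST[B]={b}  FIRST[C]={b}
pass 2: (no change)
  FIRST[S]={b}  FIRST[A]={b}  FIRST[B]={b}  FIRST[C]={b}

FIRST(S) = ["b"]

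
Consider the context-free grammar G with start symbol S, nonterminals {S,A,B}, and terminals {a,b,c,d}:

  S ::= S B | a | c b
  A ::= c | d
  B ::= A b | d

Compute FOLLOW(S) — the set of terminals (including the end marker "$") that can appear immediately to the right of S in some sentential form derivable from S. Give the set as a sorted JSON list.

Compute FIRST by fixpoint:
[1]
  A via A→c: +{c}
  A via A→d: +{d}
  B via B→A b: +{c,d}
  S via S→a: +{a}
  S via S→c b: +{c}
  FIRST[S]={a,c}  FIRST[A]={c,d}  FIRST[B]={c,d}
[2] — fixpoint
  FIRST[S]={a,c}  FIRST[A]={c,d}  FIRST[B]={c,d}

Compute FOLLOW by fixpoint:
seed FOLLOW(S) with $
iter 1:
  B→A b: FOLLOW(A) ⊇ FIRST(b) = {b}; new: +{b}
  S→S B: FOLLOW(S) ⊇ FIRST(B) = {c,d}; new: +{c,d}
  S→S B: FOLLOW(B) ⊇ FOLLOW(S) ⊇ {$,c,d}; new: +{$,c,d}
  FOLLOW(S)={$,c,d}  FOLLOW(A)={b}  FOLLOW(B)={$,c,d}
iter 2: — fixpoint
  FOLLOW(S)={$,c,d}  FOLLOW(A)={b}  FOLLOW(B)={$,c,d}

FOLLOW(S) = ["$", "c", "d"]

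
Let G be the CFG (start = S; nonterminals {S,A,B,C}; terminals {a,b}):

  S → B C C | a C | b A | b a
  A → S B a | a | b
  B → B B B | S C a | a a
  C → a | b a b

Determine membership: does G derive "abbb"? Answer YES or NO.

CNF form of G:
  S -> B X6 | T0 C | T1 A | T1 T0
  A -> S X2 | a | b
  B -> B X3 | S X4 | T0 T0
  C -> T1 X5 | a
  T0 -> a
  T1 -> b
  X2 -> B T0
  X3 -> B B
  X4 -> C T0
  X5 -> T0 T1
  X6 -> C C

CYK table (by increasing span):
  T[0,0] 'a' = {A,C,T0}  orig:{A,C}
  T[1,1] 'b' = {A,T1}  orig:{A}
  T[2,2] 'b' = {A,T1}  orig:{A}
  T[3,3] 'b' = {A,T1}  orig:{A}
  T[0,1] 'ab' = {X5}  orig:{}
  T[1,2] 'bb' = {S}
  T[2,3] 'bb' = {S}
  T[0,2] 'abb' = ∅
  T[1,3] 'bbb' = ∅
  T[0,3] 'abbb' = ∅

S ∉ T[0,3] ⇒ NO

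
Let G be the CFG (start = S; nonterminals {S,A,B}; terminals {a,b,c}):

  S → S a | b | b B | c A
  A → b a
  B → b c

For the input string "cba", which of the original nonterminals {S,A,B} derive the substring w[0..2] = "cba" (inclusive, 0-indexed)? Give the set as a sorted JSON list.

CNF form of G:
  S -> S T1 | T0 B | T2 A | b
  A -> T0 T1
  B -> T0 T2
  T0 -> b
  T1 -> a
  T2 -> c

CYK fill — only the sub-triangle for w[0..2]:
  [0..0]={T2}  "c"  orig:{}
  [1..1]={S,T0}  "b"  orig:{S}
  [2..2]={T1}  "a"  orig:{}
  [0..1]=∅  "cb"
  [1..2]={A,S}  "ba"
  [0..2]={S}  "cba"

Original NTs in T[0,2] deriving "cba": ["S"]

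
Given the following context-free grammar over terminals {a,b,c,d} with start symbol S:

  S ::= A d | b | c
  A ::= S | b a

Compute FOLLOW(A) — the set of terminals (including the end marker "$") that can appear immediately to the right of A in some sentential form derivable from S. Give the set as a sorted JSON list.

FIRST iteration:
pass 1:
  A via A→b a: +{b}
  S via S→A d: +{b}
  S via S→c: +{c}
  S: {b,c}  A: {b}
pass 2:
  A via A→S: +{c}
  S: {b,c}  A: {b,c}
pass 3: (stable)
  S: {b,c}  A: {b,c}

Compute FOLLOW by fixpoint:
FOLLOW(S) := {$}
[1]
  S→A d: FOLLOW(A) ⊇ FIRST(d) = {d}; new: +{d}
  S: {$}  A: {d}
[2]
  A→S: FOLLOW(S) ⊇ FOLLOW(A) ⊇ {d}; new: +{d}
  S: {$,d}  A: {d}
[3] — fixpoint
  S: {$,d}  A: {d}

FOLLOW(A) = ["d"]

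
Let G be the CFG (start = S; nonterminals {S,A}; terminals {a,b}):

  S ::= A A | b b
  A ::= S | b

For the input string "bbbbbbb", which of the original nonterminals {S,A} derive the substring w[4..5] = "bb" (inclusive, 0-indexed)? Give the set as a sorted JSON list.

CNF form of G:
  S -> A A | T0 T0
  A -> A A | T0 T0 | b
  T0 -> b

Fill CYK table bottom-up (cells [i..j] with 4 ≤ i ≤ j ≤ 5 only):
  T[4,4] 'b' = {A,T0}  orig:{A}
  T[5,5] 'b' = {A,T0}  orig:{A}
  T[4,5] 'bb' = {A,S}

Original NTs in T[4,5] deriving "bb": ["A", "S"]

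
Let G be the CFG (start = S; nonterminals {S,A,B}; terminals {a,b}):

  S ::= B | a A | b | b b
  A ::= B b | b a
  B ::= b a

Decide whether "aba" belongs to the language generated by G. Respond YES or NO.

CNF form of G:
  S -> T0 T0 | T0 T1 | T1 A | b
  A -> B T0 | T0 T1
  B -> T0 T1
  T0 -> b
  T1 -> a

CYK fill:
  T[0,0] 'a' = {T1}  orig:{}
  T[1,1] 'b' = {S,T0}  orig:{S}
  T[2,2] 'a' = {T1}  orig:{}
  T[0,1] 'ab' = ∅
  T[1,2] 'ba' = {A,B,S}
  T[0,2] 'aba' = {S}

S ∈ T[0,2] ⇒ YES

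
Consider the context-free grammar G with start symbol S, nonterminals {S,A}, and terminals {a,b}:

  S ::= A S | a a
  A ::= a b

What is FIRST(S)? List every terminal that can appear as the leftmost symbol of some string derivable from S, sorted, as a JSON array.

FIRST iteration:
[1]
  A via A→a b: +{a}
  S via S→A S: +{a}
  FIRST(S)={a}  FIRST(A)={a}
[2] (no change)
  FIRST(S)={a}  FIRST(A)={a}

FIRST(S) = ["a"]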